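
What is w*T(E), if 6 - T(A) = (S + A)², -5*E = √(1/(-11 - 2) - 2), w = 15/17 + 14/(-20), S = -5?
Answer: -95294/27625 - 93*I*√39/1105 ≈ -3.4496 - 0.5256*I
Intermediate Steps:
w = 31/170 (w = 15*(1/17) + 14*(-1/20) = 15/17 - 7/10 = 31/170 ≈ 0.18235)
E = -3*I*√39/65 (E = -√(1/(-11 - 2) - 2)/5 = -√(1/(-13) - 2)/5 = -√(-1/13 - 2)/5 = -3*I*√39/65 ≈ -0.28823*I)
T(A) = 6 - (-5 + A)²
w*T(E) = 31*(6 - (-5 - 3*I*√39/65)²)/170 = 93/85 - 31*(-5 - 3*I*√39/65)²/170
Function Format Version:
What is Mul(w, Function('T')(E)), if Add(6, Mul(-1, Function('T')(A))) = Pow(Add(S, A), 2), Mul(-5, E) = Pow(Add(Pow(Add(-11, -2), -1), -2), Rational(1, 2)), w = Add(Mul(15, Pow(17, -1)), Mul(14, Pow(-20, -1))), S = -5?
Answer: Add(Rational(-95294, 27625), Mul(Rational(-93, 1105), I, Pow(39, Rational(1, 2)))) ≈ Add(-3.4496, Mul(-0.52560, I))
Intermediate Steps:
w = Rational(31, 170) (w = Add(Mul(15, Rational(1, 17)), Mul(14, Rational(-1, 20))) = Add(Rational(15, 17), Rational(-7, 10)) = Rational(31, 170) ≈ 0.18235)
E = Mul(Rational(-3, 65), I, Pow(39, Rational(1, 2))) (E = Mul(Rational(-1, 5), Pow(Add(Pow(Add(-11, -2), -1), -2), Rational(1, 2))) = Mul(Rational(-1, 5), Pow(Add(Pow(-13, -1), -2), Rational(1, 2))) = Mul(Rational(-1, 5), Pow(Add(Rational(-1, 13), -2), Rational(1, 2))) = Mul(Rational(-1, 5), Pow(Rational(-27, 13), Rational(1, 2))) = Mul(Rational(-1, 5), Mul(Rational(3, 13), I, Pow(39, Rational(1, 2)))) = Mul(Rational(-3, 65), I, Pow(39, Rational(1, 2))) ≈ Mul(-0.28823, I))
Function('T')(A) = Add(6, Mul(-1, Pow(Add(-5, A), 2)))
Mul(w, Function('T')(E)) = Mul(Rational(31, 170), Add(6, Mul(-1, Pow(Add(-5, Mul(Rational(-3, 65), I, Pow(39, Rational(1, 2)))), 2)))) = Add(Rational(93, 85), Mul(Rational(-31, 170), Pow(Add(-5, Mul(Rational(-3, 65), I, Pow(39, Rational(1, 2)))), 2)))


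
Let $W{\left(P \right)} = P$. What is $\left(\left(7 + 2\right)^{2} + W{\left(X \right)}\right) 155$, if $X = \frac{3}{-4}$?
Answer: $\frac{49755}{4} \approx 12439.0$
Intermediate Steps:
$X = - \frac{3}{4}$ ($X = 3 \left(- \frac{1}{4}\right) = - \frac{3}{4} \approx -0.75$)
$\left(\left(7 + 2\right)^{2} + W{\left(X \right)}\right) 155 = \left(\left(7 + 2\right)^{2} - \frac{3}{4}\right) 155 = \left(9^{2} - \frac{3}{4}\right) 155 = \left(81 - \frac{3}{4}\right) 155 = \frac{321}{4} \cdot 155 = \frac{49755}{4}$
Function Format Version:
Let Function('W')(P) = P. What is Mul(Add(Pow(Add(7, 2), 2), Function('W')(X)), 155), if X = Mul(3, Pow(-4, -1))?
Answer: Rational(49755, 4) ≈ 12439.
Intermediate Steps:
X = Rational(-3, 4) (X = Mul(3, Rational(-1, 4)) = Rational(-3, 4) ≈ -0.75000)
Mul(Add(Pow(Add(7, 2), 2), Function('W')(X)), 155) = Mul(Add(Pow(Add(7, 2), 2), Rational(-3, 4)), 155) = Mul(Add(Pow(9, 2), Rational(-3, 4)), 155) = Mul(Add(81, Rational(-3, 4)), 155) = Mul(Rational(321, 4), 155) = Rational(49755, 4)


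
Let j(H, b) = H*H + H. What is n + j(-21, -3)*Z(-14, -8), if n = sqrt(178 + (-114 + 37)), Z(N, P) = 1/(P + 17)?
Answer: 140/3 + sqrt(101) ≈ 56.717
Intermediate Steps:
Z(N, P) = 1/(17 + P)
j(H, b) = H + H**2 (j(H, b) = H**2 + H = H + H**2)
n = sqrt(101) (n = sqrt(178 - 77) = sqrt(101) ≈ 10.050)
n + j(-21, -3)*Z(-14, -8) = sqrt(101) + (-21*(1 - 21))/(17 - 8) = sqrt(101) - 21*(-20)/9 = sqrt(101) + 420*(1/9) = sqrt(101) + 140/3 = 140/3 + sqrt(101)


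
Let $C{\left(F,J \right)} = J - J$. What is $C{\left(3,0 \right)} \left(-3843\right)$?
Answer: $0$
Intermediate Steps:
$C{\left(F,J \right)} = 0$
$C{\left(3,0 \right)} \left(-3843\right) = 0 \left(-3843\right) = 0$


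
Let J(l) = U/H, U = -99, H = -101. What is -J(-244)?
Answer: -99/101 ≈ -0.98020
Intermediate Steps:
J(l) = 99/101 (J(l) = -99/(-101) = -99*(-1/101) = 99/101)
-J(-244) = -1*99/101 = -99/101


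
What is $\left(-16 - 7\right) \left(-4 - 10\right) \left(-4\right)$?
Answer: $-1288$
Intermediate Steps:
$\left(-16 - 7\right) \left(-4 - 10\right) \left(-4\right) = - 23 \left(-4 - 10\right) \left(-4\right) = - 23 \left(\left(-14\right) \left(-4\right)\right) = \left(-23\right) 56 = -1288$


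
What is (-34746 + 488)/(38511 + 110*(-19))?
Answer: -4894/5203 ≈ -0.94061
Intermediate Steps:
(-34746 + 488)/(38511 + 110*(-19)) = -34258/(38511 - 2090) = -34258/36421 = -34258*1/36421 = -4894/5203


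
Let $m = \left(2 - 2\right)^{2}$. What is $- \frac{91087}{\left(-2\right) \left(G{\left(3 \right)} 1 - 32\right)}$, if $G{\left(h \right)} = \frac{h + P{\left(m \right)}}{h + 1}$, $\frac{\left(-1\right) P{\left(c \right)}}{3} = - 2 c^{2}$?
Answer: $- \frac{182174}{125} \approx -1457.4$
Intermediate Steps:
$m = 0$ ($m = 0^{2} = 0$)
$P{\left(c \right)} = 6 c^{2}$ ($P{\left(c \right)} = - 3 \left(- 2 c^{2}\right) = 6 c^{2}$)
$G{\left(h \right)} = \frac{h}{1 + h}$ ($G{\left(h \right)} = \frac{h + 6 \cdot 0^{2}}{h + 1} = \frac{h + 6 \cdot 0}{1 + h} = \frac{h + 0}{1 + h} = \frac{h}{1 + h}$)
$- \frac{91087}{\left(-2\right) \left(G{\left(3 \right)} 1 - 32\right)} = - \frac{91087}{\left(-2\right) \left(\frac{3}{1 + 3} \cdot 1 - 32\right)} = - \frac{91087}{\left(-2\right) \left(\frac{3}{4} \cdot 1 - 32\right)} = - \frac{91087}{\left(-2\right) \left(\frac{3}{4} - 32\right)} = - \frac{91087}{\left(-2\right) \left(- \frac{125}{4}\right)} = - \frac{91087}{\frac{125}{2}} = \left(-91087\right) \frac{2}{125} = - \frac{182174}{125}$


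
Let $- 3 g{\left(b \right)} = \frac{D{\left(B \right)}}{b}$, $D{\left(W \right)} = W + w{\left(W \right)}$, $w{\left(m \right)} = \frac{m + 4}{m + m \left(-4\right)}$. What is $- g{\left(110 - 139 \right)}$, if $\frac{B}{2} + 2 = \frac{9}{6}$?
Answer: $0$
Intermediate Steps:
$w{\left(m \right)} = - \frac{4 + m}{3 m}$ ($w{\left(m \right)} = \frac{4 + m}{m - 4 m} = \frac{4 + m}{\left(-3\right) m} = \left(4 + m\right) \left(- \frac{1}{3 m}\right) = - \frac{4 + m}{3 m}$)
$B = -1$ ($B = -4 + 2 \cdot \frac{9}{6} = -4 + 2 \cdot 9 \cdot \frac{1}{6} = -4 + 2 \cdot \frac{3}{2} = -4 + 3 = -1$)
$D{\left(W \right)} = W + \frac{-4 - W}{3 W}$
$g{\left(b \right)} = 0$ ($g{\left(b \right)} = - \frac{\left(- \frac{1}{3} - 1 - \frac{4}{3 \left(-1\right)}\right) \frac{1}{b}}{3} = - \frac{\left(- \frac{1}{3} - 1 - - \frac{4}{3}\right) \frac{1}{b}}{3} = - \frac{\left(- \frac{1}{3} - 1 + \frac{4}{3}\right) \frac{1}{b}}{3} = - \frac{0 \frac{1}{b}}{3} = \left(- \frac{1}{3}\right) 0 = 0$)
$- g{\left(110 - 139 \right)} = \left(-1\right) 0 = 0$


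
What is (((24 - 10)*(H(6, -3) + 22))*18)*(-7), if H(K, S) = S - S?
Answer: -38808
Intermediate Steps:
H(K, S) = 0
(((24 - 10)*(H(6, -3) + 22))*18)*(-7) = (((24 - 10)*(0 + 22))*18)*(-7) = ((14*22)*18)*(-7) = (308*18)*(-7) = 5544*(-7) = -38808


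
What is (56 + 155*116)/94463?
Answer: 18036/94463 ≈ 0.19093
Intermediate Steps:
(56 + 155*116)/94463 = (56 + 17980)*(1/94463) = 18036*(1/94463) = 18036/94463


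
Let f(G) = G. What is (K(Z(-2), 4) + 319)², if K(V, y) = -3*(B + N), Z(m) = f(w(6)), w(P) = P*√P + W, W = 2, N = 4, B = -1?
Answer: 96100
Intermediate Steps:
w(P) = 2 + P^(3/2) (w(P) = P*√P + 2 = P^(3/2) + 2 = 2 + P^(3/2))
Z(m) = 2 + 6*√6 (Z(m) = 2 + 6^(3/2) = 2 + 6*√6)
K(V, y) = -9 (K(V, y) = -3*(-1 + 4) = -3*3 = -9)
(K(Z(-2), 4) + 319)² = (-9 + 319)² = 310² = 96100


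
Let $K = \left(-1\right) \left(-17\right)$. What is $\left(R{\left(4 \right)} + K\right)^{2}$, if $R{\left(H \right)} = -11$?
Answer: $36$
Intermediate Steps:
$K = 17$
$\left(R{\left(4 \right)} + K\right)^{2} = \left(-11 + 17\right)^{2} = 6^{2} = 36$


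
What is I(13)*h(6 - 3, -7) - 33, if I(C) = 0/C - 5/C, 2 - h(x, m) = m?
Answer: -474/13 ≈ -36.462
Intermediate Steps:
h(x, m) = 2 - m
I(C) = -5/C (I(C) = 0 - 5/C = -5/C)
I(13)*h(6 - 3, -7) - 33 = (-5/13)*(2 - 1*(-7)) - 33 = (-5*1/13)*(2 + 7) - 33 = -5/13*9 - 33 = -45/13 - 33 = -474/13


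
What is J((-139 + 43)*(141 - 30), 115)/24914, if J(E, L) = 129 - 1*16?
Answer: 113/24914 ≈ 0.0045356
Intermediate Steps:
J(E, L) = 113 (J(E, L) = 129 - 16 = 113)
J((-139 + 43)*(141 - 30), 115)/24914 = 113/24914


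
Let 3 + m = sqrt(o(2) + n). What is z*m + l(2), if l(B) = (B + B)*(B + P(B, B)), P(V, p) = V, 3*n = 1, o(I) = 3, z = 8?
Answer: -8 + 8*sqrt(30)/3 ≈ 6.6059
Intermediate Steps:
n = 1/3 (n = (1/3)*1 = 1/3 ≈ 0.33333)
m = -3 + sqrt(30)/3 (m = -3 + sqrt(3 + 1/3) = -3 + sqrt(10/3) = -3 + sqrt(30)/3 ≈ -1.1743)
l(B) = 4*B**2 (l(B) = (B + B)*(B + B) = (2*B)*(2*B) = 4*B**2)
z*m + l(2) = 8*(-3 + sqrt(30)/3) + 4*2**2 = (-24 + 8*sqrt(30)/3) + 4*4 = (-24 + 8*sqrt(30)/3) + 16 = -8 + 8*sqrt(30)/3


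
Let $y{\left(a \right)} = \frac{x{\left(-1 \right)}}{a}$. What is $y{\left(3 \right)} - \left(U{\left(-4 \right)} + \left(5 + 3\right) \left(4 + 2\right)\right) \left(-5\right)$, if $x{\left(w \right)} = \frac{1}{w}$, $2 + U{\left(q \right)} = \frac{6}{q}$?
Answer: $\frac{1333}{6} \approx 222.17$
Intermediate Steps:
$U{\left(q \right)} = -2 + \frac{6}{q}$
$y{\left(a \right)} = - \frac{1}{a}$ ($y{\left(a \right)} = \frac{1}{\left(-1\right) a} = - \frac{1}{a}$)
$y{\left(3 \right)} - \left(U{\left(-4 \right)} + \left(5 + 3\right) \left(4 + 2\right)\right) \left(-5\right) = - \frac{1}{3} - \left(\left(-2 + \frac{6}{-4}\right) + \left(5 + 3\right) \left(4 + 2\right)\right) \left(-5\right) = \left(-1\right) \frac{1}{3} - \left(\left(-2 + 6 \left(- \frac{1}{4}\right)\right) + 8 \cdot 6\right) \left(-5\right) = - \frac{1}{3} - \left(\left(-2 - \frac{3}{2}\right) + 48\right) \left(-5\right) = - \frac{1}{3} - \left(- \frac{7}{2} + 48\right) \left(-5\right) = - \frac{1}{3} - \frac{89}{2} \left(-5\right) = - \frac{1}{3} - - \frac{445}{2} = - \frac{1}{3} + \frac{445}{2} = \frac{1333}{6}$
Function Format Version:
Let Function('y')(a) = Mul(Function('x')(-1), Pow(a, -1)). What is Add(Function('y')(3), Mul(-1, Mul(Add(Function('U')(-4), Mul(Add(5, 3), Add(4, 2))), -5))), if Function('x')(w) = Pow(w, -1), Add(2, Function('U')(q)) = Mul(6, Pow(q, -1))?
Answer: Rational(1333, 6) ≈ 222.17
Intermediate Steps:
Function('U')(q) = Add(-2, Mul(6, Pow(q, -1)))
Function('y')(a) = Mul(-1, Pow(a, -1)) (Function('y')(a) = Mul(Pow(-1, -1), Pow(a, -1)) = Mul(-1, Pow(a, -1)))
Add(Function('y')(3), Mul(-1, Mul(Add(Function('U')(-4), Mul(Add(5, 3), Add(4, 2))), -5))) = Add(Mul(-1, Pow(3, -1)), Mul(-1, Mul(Add(Add(-2, Mul(6, Pow(-4, -1))), Mul(Add(5, 3), Add(4, 2))), -5))) = Add(Mul(-1, Rational(1, 3)), Mul(-1, Mul(Add(Add(-2, Mul(6, Rational(-1, 4))), Mul(8, 6)), -5))) = Add(Rational(-1, 3), Mul(-1, Mul(Add(Add(-2, Rational(-3, 2)), 48), -5))) = Add(Rational(-1, 3), Mul(-1, Mul(Add(Rational(-7, 2), 48), -5))) = Add(Rational(-1, 3), Mul(-1, Mul(Rational(89, 2), -5))) = Add(Rational(-1, 3), Mul(-1, Rational(-445, 2))) = Add(Rational(-1, 3), Rational(445, 2)) = Rational(1333, 6)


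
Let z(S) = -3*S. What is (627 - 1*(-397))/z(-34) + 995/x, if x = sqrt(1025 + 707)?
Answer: 512/51 + 995*sqrt(433)/866 ≈ 33.948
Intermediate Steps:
x = 2*sqrt(433) (x = sqrt(1732) = 2*sqrt(433) ≈ 41.617)
(627 - 1*(-397))/z(-34) + 995/x = (627 - 1*(-397))/((-3*(-34))) + 995/((2*sqrt(433))) = (627 + 397)/102 + 995*(sqrt(433)/866) = 1024*(1/102) + 995*sqrt(433)/866 = 512/51 + 995*sqrt(433)/866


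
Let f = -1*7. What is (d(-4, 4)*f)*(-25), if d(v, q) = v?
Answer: -700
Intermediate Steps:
f = -7
(d(-4, 4)*f)*(-25) = -4*(-7)*(-25) = 28*(-25) = -700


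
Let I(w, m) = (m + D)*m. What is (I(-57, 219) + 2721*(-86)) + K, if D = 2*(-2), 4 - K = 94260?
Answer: -281177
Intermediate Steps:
K = -94256 (K = 4 - 1*94260 = 4 - 94260 = -94256)
D = -4
I(w, m) = m*(-4 + m) (I(w, m) = (m - 4)*m = (-4 + m)*m = m*(-4 + m))
(I(-57, 219) + 2721*(-86)) + K = (219*(-4 + 219) + 2721*(-86)) - 94256 = (219*215 - 234006) - 94256 = (47085 - 234006) - 94256 = -186921 - 94256 = -281177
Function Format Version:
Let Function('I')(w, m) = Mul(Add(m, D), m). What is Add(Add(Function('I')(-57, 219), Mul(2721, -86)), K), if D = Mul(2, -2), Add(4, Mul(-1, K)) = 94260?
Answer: -281177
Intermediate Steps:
K = -94256 (K = Add(4, Mul(-1, 94260)) = Add(4, -94260) = -94256)
D = -4
Function('I')(w, m) = Mul(m, Add(-4, m)) (Function('I')(w, m) = Mul(Add(m, -4), m) = Mul(Add(-4, m), m) = Mul(m, Add(-4, m)))
Add(Add(Function('I')(-57, 219), Mul(2721, -86)), K) = Add(Add(Mul(219, Add(-4, 219)), Mul(2721, -86)), -94256) = Add(Add(Mul(219, 215), -234006), -94256) = Add(Add(47085, -234006), -94256) = Add(-186921, -94256) = -281177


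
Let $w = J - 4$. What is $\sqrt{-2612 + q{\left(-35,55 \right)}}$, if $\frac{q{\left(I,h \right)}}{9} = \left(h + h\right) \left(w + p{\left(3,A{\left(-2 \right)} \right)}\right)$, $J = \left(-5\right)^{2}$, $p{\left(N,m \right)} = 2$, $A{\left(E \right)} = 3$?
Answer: $\sqrt{20158} \approx 141.98$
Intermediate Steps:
$J = 25$
$w = 21$ ($w = 25 - 4 = 21$)
$q{\left(I,h \right)} = 414 h$ ($q{\left(I,h \right)} = 9 \left(h + h\right) \left(21 + 2\right) = 9 \cdot 2 h 23 = 9 \cdot 46 h = 414 h$)
$\sqrt{-2612 + q{\left(-35,55 \right)}} = \sqrt{-2612 + 414 \cdot 55} = \sqrt{-2612 + 22770} = \sqrt{20158}$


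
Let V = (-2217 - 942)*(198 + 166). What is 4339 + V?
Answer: -1145537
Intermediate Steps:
V = -1149876 (V = -3159*364 = -1149876)
4339 + V = 4339 - 1149876 = -1145537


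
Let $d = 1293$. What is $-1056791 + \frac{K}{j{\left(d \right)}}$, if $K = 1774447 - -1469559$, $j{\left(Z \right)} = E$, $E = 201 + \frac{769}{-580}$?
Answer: $- \frac{120506499021}{115811} \approx -1.0405 \cdot 10^{6}$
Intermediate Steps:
$E = \frac{115811}{580}$ ($E = 201 + 769 \left(- \frac{1}{580}\right) = 201 - \frac{769}{580} = \frac{115811}{580} \approx 199.67$)
$j{\left(Z \right)} = \frac{115811}{580}$
$K = 3244006$ ($K = 1774447 + 1469559 = 3244006$)
$-1056791 + \frac{K}{j{\left(d \right)}} = -1056791 + \frac{3244006}{\frac{115811}{580}} = -1056791 + 3244006 \cdot \frac{580}{115811} = -1056791 + \frac{1881523480}{115811} = - \frac{120506499021}{115811}$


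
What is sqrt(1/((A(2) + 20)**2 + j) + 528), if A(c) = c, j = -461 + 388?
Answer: sqrt(89190699)/411 ≈ 22.978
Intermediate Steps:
j = -73
sqrt(1/((A(2) + 20)**2 + j) + 528) = sqrt(1/((2 + 20)**2 - 73) + 528) = sqrt(1/(22**2 - 73) + 528) = sqrt(1/(484 - 73) + 528) = sqrt(1/411 + 528) = sqrt(217009/411) = sqrt(89190699)/411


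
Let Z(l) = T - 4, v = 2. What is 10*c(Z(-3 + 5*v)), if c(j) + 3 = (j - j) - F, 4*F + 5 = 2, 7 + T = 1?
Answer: -45/2 ≈ -22.500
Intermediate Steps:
T = -6 (T = -7 + 1 = -6)
F = -¾ (F = -5/4 + (¼)*2 = -5/4 + ½ = -¾ ≈ -0.75000)
Z(l) = -10 (Z(l) = -6 - 4 = -10)
c(j) = -9/4 (c(j) = -3 + ((j - j) - 1*(-¾)) = -3 + (0 + ¾) = -3 + ¾ = -9/4)
10*c(Z(-3 + 5*v)) = 10*(-9/4) = -45/2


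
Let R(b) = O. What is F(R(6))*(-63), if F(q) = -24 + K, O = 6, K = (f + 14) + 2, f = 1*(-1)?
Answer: 567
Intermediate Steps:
f = -1
K = 15 (K = (-1 + 14) + 2 = 13 + 2 = 15)
R(b) = 6
F(q) = -9 (F(q) = -24 + 15 = -9)
F(R(6))*(-63) = -9*(-63) = 567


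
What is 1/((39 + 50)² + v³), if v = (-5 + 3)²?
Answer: 1/7985 ≈ 0.00012523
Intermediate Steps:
v = 4 (v = (-2)² = 4)
1/((39 + 50)² + v³) = 1/((39 + 50)² + 4³) = 1/(89² + 64) = 1/(7921 + 64) = 1/7985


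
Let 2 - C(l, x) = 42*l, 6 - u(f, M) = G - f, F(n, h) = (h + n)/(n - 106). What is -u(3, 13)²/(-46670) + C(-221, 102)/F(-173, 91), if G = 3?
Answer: 30221579268/956735 ≈ 31588.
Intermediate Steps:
F(n, h) = (h + n)/(-106 + n)
u(f, M) = 3 + f (u(f, M) = 6 - (3 - f) = 6 + (-3 + f) = 3 + f)
C(l, x) = 2 - 42*l
-u(3, 13)²/(-46670) + C(-221, 102)/F(-173, 91) = -(3 + 3)²/(-46670) + (2 - 42*(-221))/(((91 - 173)/(-106 - 173))) = -1*6²*(-1/46670) + (2 + 9282)/((-82/(-279))) = -1*36*(-1/46670) + 9284/((-1/279*(-82))) = -36*(-1/46670) + 9284/(82/279) = 18/23335 + 9284*(279/82) = 18/23335 + 1295118/41 = 30221579268/956735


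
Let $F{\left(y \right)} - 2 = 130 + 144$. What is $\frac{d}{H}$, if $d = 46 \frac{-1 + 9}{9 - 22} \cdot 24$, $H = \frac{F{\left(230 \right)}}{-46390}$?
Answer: $\frac{1484480}{13} \approx 1.1419 \cdot 10^{5}$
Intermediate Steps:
$F{\left(y \right)} = 276$ ($F{\left(y \right)} = 2 + \left(130 + 144\right) = 2 + 274 = 276$)
$H = - \frac{138}{23195}$ ($H = \frac{276}{-46390} = 276 \left(- \frac{1}{46390}\right) = - \frac{138}{23195} \approx -0.0059496$)
$d = - \frac{8832}{13}$ ($d = 46 \frac{8}{-13} \cdot 24 = 46 \cdot 8 \left(- \frac{1}{13}\right) 24 = 46 \left(- \frac{8}{13}\right) 24 = \left(- \frac{368}{13}\right) 24 = - \frac{8832}{13} \approx -679.38$)
$\frac{d}{H} = - \frac{8832}{13 \left(- \frac{138}{23195}\right)} = \left(- \frac{8832}{13}\right) \left(- \frac{23195}{138}\right) = \frac{1484480}{13}$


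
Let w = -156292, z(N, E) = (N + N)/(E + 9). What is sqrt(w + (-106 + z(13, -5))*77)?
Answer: I*sqrt(655814)/2 ≈ 404.91*I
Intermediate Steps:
z(N, E) = 2*N/(9 + E) (z(N, E) = (2*N)/(9 + E) = 2*N/(9 + E))
sqrt(w + (-106 + z(13, -5))*77) = sqrt(-156292 + (-106 + 2*13/(9 - 5))*77) = sqrt(-156292 + (-106 + 2*13/4)*77) = sqrt(-156292 + (-106 + 2*13*(1/4))*77) = sqrt(-156292 + (-106 + 13/2)*77) = sqrt(-156292 - 199/2*77) = sqrt(-156292 - 15323/2) = sqrt(-327907/2) = I*sqrt(655814)/2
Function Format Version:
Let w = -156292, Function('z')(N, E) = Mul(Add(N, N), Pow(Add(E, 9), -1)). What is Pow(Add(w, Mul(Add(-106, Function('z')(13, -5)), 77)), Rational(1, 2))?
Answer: Mul(Rational(1, 2), I, Pow(655814, Rational(1, 2))) ≈ Mul(404.91, I)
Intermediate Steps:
Function('z')(N, E) = Mul(2, N, Pow(Add(9, E), -1)) (Function('z')(N, E) = Mul(Mul(2, N), Pow(Add(9, E), -1)) = Mul(2, N, Pow(Add(9, E), -1)))
Pow(Add(w, Mul(Add(-106, Function('z')(13, -5)), 77)), Rational(1, 2)) = Pow(Add(-156292, Mul(Add(-106, Mul(2, 13, Pow(Add(9, -5), -1))), 77)), Rational(1, 2)) = Pow(Add(-156292, Mul(Add(-106, Mul(2, 13, Pow(4, -1))), 77)), Rational(1, 2)) = Pow(Add(-156292, Mul(Add(-106, Mul(2, 13, Rational(1, 4))), 77)), Rational(1, 2)) = Pow(Add(-156292, Mul(Add(-106, Rational(13, 2)), 77)), Rational(1, 2)) = Pow(Add(-156292, Mul(Rational(-199, 2), 77)), Rational(1, 2)) = Pow(Add(-156292, Rational(-15323, 2)), Rational(1, 2)) = Pow(Rational(-327907, 2), Rational(1, 2)) = Mul(Rational(1, 2), I, Pow(655814, Rational(1, 2)))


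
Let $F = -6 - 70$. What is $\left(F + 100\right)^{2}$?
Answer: $576$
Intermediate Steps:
$F = -76$
$\left(F + 100\right)^{2} = \left(-76 + 100\right)^{2} = 24^{2} = 576$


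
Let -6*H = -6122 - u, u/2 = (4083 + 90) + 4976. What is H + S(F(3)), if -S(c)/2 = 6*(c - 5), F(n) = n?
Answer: 4094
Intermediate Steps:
u = 18298 (u = 2*((4083 + 90) + 4976) = 2*(4173 + 4976) = 2*9149 = 18298)
H = 4070 (H = -(-6122 - 1*18298)/6 = -(-6122 - 18298)/6 = -1/6*(-24420) = 4070)
S(c) = 60 - 12*c (S(c) = -12*(c - 5) = -12*(-5 + c) = -2*(-30 + 6*c) = 60 - 12*c)
H + S(F(3)) = 4070 + (60 - 12*3) = 4070 + (60 - 36) = 4070 + 24 = 4094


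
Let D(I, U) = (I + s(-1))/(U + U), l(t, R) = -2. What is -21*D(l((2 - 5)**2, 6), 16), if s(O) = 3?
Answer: -21/32 ≈ -0.65625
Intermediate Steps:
D(I, U) = (3 + I)/(2*U) (D(I, U) = (I + 3)/(U + U) = (3 + I)/((2*U)) = (3 + I)*(1/(2*U)) = (3 + I)/(2*U))
-21*D(l((2 - 5)**2, 6), 16) = -21*(3 - 2)/(2*16) = -21/(2*16) = -21*1/32 = -21/32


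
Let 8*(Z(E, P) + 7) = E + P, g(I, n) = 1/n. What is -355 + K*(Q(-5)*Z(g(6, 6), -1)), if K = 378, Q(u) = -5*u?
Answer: -539915/8 ≈ -67489.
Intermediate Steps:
Z(E, P) = -7 + E/8 + P/8 (Z(E, P) = -7 + (E + P)/8 = -7 + (E/8 + P/8) = -7 + E/8 + P/8)
-355 + K*(Q(-5)*Z(g(6, 6), -1)) = -355 + 378*((-5*(-5))*(-7 + (1/8)/6 + (1/8)*(-1))) = -355 + 378*(25*(-7 + (1/8)*(1/6) - 1/8)) = -355 + 378*(25*(-7 + 1/48 - 1/8)) = -355 + 378*(25*(-341/48)) = -355 + 378*(-8525/48) = -355 - 537075/8 = -539915/8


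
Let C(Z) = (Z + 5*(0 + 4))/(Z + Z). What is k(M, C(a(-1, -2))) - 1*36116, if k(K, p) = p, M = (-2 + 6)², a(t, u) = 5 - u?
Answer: -505597/14 ≈ -36114.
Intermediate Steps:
M = 16 (M = 4² = 16)
C(Z) = (20 + Z)/(2*Z) (C(Z) = (Z + 5*4)/((2*Z)) = (Z + 20)*(1/(2*Z)) = (20 + Z)*(1/(2*Z)) = (20 + Z)/(2*Z))
k(M, C(a(-1, -2))) - 1*36116 = (20 + (5 - 1*(-2)))/(2*(5 - 1*(-2))) - 1*36116 = (20 + (5 + 2))/(2*(5 + 2)) - 36116 = (½)*(20 + 7)/7 - 36116 = (½)*(⅐)*27 - 36116 = 27/14 - 36116 = -505597/14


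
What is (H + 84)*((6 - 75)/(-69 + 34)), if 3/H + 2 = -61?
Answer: 40549/245 ≈ 165.51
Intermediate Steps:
H = -1/21 (H = 3/(-2 - 61) = 3/(-63) = 3*(-1/63) = -1/21 ≈ -0.047619)
(H + 84)*((6 - 75)/(-69 + 34)) = (-1/21 + 84)*((6 - 75)/(-69 + 34)) = 1763*(-69/(-35))/21 = 1763*(-69*(-1/35))/21 = (1763/21)*(69/35) = 40549/245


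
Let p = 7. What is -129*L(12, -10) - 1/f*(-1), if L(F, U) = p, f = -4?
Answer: -3613/4 ≈ -903.25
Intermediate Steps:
L(F, U) = 7
-129*L(12, -10) - 1/f*(-1) = -129*7 - 1/(-4)*(-1) = -903 - 1*(-1/4)*(-1) = -903 + (1/4)*(-1) = -903 - 1/4 = -3613/4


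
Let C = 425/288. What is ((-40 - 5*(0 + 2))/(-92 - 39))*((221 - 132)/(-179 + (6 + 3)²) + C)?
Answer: 200225/924336 ≈ 0.21661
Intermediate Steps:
C = 425/288 (C = 425*(1/288) = 425/288 ≈ 1.4757)
((-40 - 5*(0 + 2))/(-92 - 39))*((221 - 132)/(-179 + (6 + 3)²) + C) = ((-40 - 5*(0 + 2))/(-92 - 39))*((221 - 132)/(-179 + (6 + 3)²) + 425/288) = ((-40 - 5*2)/(-131))*(89/(-179 + 9²) + 425/288) = ((-40 - 10)*(-1/131))*(89/(-179 + 81) + 425/288) = (-50*(-1/131))*(89/(-98) + 425/288) = 50*(89*(-1/98) + 425/288)/131 = 50*(-89/98 + 425/288)/131 = (50/131)*(8009/14112) = 200225/924336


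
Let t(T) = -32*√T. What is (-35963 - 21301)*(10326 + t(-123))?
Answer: -591308064 + 1832448*I*√123 ≈ -5.9131e+8 + 2.0323e+7*I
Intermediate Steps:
(-35963 - 21301)*(10326 + t(-123)) = (-35963 - 21301)*(10326 - 32*I*√123) = -57264*(10326 - 32*I*√123) = -591308064 + 1832448*I*√123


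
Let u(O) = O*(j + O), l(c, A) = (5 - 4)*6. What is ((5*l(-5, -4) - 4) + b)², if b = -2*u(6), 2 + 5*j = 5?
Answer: 70756/25 ≈ 2830.2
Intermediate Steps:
j = ⅗ (j = -⅖ + (⅕)*5 = -⅖ + 1 = ⅗ ≈ 0.60000)
l(c, A) = 6 (l(c, A) = 1*6 = 6)
u(O) = O*(⅗ + O)
b = -396/5 (b = -2*6*(3 + 5*6)/5 = -2*6*(3 + 30)/5 = -2*6*33/5 = -2*198/5 = -396/5 ≈ -79.200)
((5*l(-5, -4) - 4) + b)² = ((5*6 - 4) - 396/5)² = ((30 - 4) - 396/5)² = (26 - 396/5)² = (-266/5)² = 70756/25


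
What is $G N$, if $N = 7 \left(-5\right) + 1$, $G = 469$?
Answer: $-15946$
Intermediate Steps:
$N = -34$ ($N = -35 + 1 = -34$)
$G N = 469 \left(-34\right) = -15946$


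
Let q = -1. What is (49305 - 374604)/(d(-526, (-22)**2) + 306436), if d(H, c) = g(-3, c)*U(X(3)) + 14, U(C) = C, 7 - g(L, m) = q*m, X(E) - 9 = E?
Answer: -108433/104114 ≈ -1.0415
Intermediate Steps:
X(E) = 9 + E
g(L, m) = 7 + m (g(L, m) = 7 - (-1)*m = 7 + m)
d(H, c) = 98 + 12*c (d(H, c) = (7 + c)*(9 + 3) + 14 = (7 + c)*12 + 14 = (84 + 12*c) + 14 = 98 + 12*c)
(49305 - 374604)/(d(-526, (-22)**2) + 306436) = (49305 - 374604)/((98 + 12*(-22)**2) + 306436) = -325299/((98 + 12*484) + 306436) = -325299/((98 + 5808) + 306436) = -325299/(5906 + 306436) = -325299/312342 = -325299*1/312342 = -108433/104114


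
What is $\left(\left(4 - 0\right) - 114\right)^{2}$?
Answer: $12100$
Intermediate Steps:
$\left(\left(4 - 0\right) - 114\right)^{2} = \left(\left(4 + 0\right) - 114\right)^{2} = \left(4 - 114\right)^{2} = \left(-110\right)^{2} = 12100$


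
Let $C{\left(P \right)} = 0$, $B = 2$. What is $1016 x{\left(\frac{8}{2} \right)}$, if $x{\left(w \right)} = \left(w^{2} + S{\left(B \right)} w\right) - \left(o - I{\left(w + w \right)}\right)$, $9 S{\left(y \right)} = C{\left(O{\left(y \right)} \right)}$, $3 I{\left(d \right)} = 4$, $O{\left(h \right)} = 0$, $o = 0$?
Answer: $\frac{52832}{3} \approx 17611.0$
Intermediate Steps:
$I{\left(d \right)} = \frac{4}{3}$ ($I{\left(d \right)} = \frac{1}{3} \cdot 4 = \frac{4}{3}$)
$S{\left(y \right)} = 0$ ($S{\left(y \right)} = \frac{1}{9} \cdot 0 = 0$)
$x{\left(w \right)} = \frac{4}{3} + w^{2}$ ($x{\left(w \right)} = \left(w^{2} + 0 w\right) + \left(\frac{4}{3} - 0\right) = \left(w^{2} + 0\right) + \left(\frac{4}{3} + 0\right) = w^{2} + \frac{4}{3} = \frac{4}{3} + w^{2}$)
$1016 x{\left(\frac{8}{2} \right)} = 1016 \left(\frac{4}{3} + \left(\frac{8}{2}\right)^{2}\right) = 1016 \left(\frac{4}{3} + \left(8 \cdot \frac{1}{2}\right)^{2}\right) = 1016 \left(\frac{4}{3} + 4^{2}\right) = 1016 \left(\frac{4}{3} + 16\right) = 1016 \cdot \frac{52}{3} = \frac{52832}{3}$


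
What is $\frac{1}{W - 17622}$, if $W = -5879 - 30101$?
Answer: $- \frac{1}{53602} \approx -1.8656 \cdot 10^{-5}$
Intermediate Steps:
$W = -35980$ ($W = -5879 - 30101 = -35980$)
$\frac{1}{W - 17622} = \frac{1}{-35980 - 17622} = \frac{1}{-53602} = - \frac{1}{53602}$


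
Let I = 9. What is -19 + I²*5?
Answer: 386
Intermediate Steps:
-19 + I²*5 = -19 + 9²*5 = -19 + 81*5 = -19 + 405 = 386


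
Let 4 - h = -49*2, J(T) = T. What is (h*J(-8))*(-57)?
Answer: 46512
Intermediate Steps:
h = 102 (h = 4 - (-49)*2 = 4 - 1*(-98) = 4 + 98 = 102)
(h*J(-8))*(-57) = (102*(-8))*(-57) = -816*(-57) = 46512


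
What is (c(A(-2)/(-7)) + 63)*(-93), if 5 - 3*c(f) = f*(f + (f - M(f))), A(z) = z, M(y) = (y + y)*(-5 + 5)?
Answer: -294438/49 ≈ -6008.9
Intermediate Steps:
M(y) = 0 (M(y) = (2*y)*0 = 0)
c(f) = 5/3 - 2*f²/3 (c(f) = 5/3 - f*(f + (f - 1*0))/3 = 5/3 - f*(f + (f + 0))/3 = 5/3 - f*(f + f)/3 = 5/3 - f*2*f/3 = 5/3 - 2*f²/3)
(c(A(-2)/(-7)) + 63)*(-93) = ((5/3 - 2*(-2/(-7))²/3) + 63)*(-93) = ((5/3 - 2*(-2*(-⅐))²/3) + 63)*(-93) = ((5/3 - 2*(2/7)²/3) + 63)*(-93) = ((5/3 - ⅔*4/49) + 63)*(-93) = ((5/3 - 8/147) + 63)*(-93) = (79/49 + 63)*(-93) = (3166/49)*(-93) = -294438/49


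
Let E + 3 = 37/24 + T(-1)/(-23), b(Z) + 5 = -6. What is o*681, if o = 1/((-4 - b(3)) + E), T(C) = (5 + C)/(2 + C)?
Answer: 375912/2963 ≈ 126.87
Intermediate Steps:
T(C) = (5 + C)/(2 + C)
b(Z) = -11 (b(Z) = -5 - 6 = -11)
E = -901/552 (E = -3 + (37/24 + ((5 - 1)/(2 - 1))/(-23)) = -3 + (37*(1/24) + (4/1)*(-1/23)) = -3 + (37/24 + (1*4)*(-1/23)) = -3 + (37/24 + 4*(-1/23)) = -3 + (37/24 - 4/23) = -3 + 755/552 = -901/552 ≈ -1.6322)
o = 552/2963 (o = 1/((-4 - 1*(-11)) - 901/552) = 1/((-4 + 11) - 901/552) = 1/(7 - 901/552) = 1/(2963/552) = 552/2963 ≈ 0.18630)
o*681 = (552/2963)*681 = 375912/2963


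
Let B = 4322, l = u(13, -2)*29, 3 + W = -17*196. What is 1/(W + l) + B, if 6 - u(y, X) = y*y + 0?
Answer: 34843963/8062 ≈ 4322.0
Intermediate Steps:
W = -3335 (W = -3 - 17*196 = -3 - 3332 = -3335)
u(y, X) = 6 - y**2 (u(y, X) = 6 - (y*y + 0) = 6 - (y**2 + 0) = 6 - y**2)
l = -4727 (l = (6 - 1*13**2)*29 = (6 - 1*169)*29 = (6 - 169)*29 = -163*29 = -4727)
1/(W + l) + B = 1/(-3335 - 4727) + 4322 = 1/(-8062) + 4322 = -1/8062 + 4322 = 34843963/8062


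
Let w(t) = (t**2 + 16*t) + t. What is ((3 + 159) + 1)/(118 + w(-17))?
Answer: 163/118 ≈ 1.3814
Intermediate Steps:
w(t) = t**2 + 17*t
((3 + 159) + 1)/(118 + w(-17)) = ((3 + 159) + 1)/(118 - 17*(17 - 17)) = (162 + 1)/(118 - 17*0) = 163/(118 + 0) = 163/118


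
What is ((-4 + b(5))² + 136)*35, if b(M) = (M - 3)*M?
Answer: 6020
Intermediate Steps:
b(M) = M*(-3 + M) (b(M) = (-3 + M)*M = M*(-3 + M))
((-4 + b(5))² + 136)*35 = ((-4 + 5*(-3 + 5))² + 136)*35 = ((-4 + 5*2)² + 136)*35 = ((-4 + 10)² + 136)*35 = (6² + 136)*35 = (36 + 136)*35 = 172*35 = 6020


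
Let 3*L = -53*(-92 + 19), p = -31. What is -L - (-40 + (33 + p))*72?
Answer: 4339/3 ≈ 1446.3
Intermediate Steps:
L = 3869/3 (L = (-53*(-92 + 19))/3 = (-53*(-73))/3 = (⅓)*3869 = 3869/3 ≈ 1289.7)
-L - (-40 + (33 + p))*72 = -1*3869/3 - (-40 + (33 - 31))*72 = -3869/3 - (-40 + 2)*72 = -3869/3 - (-38)*72 = -3869/3 - 1*(-2736) = -3869/3 + 2736 = 4339/3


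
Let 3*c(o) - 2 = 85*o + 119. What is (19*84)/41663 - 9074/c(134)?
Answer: -371926210/159860931 ≈ -2.3266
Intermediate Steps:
c(o) = 121/3 + 85*o/3 (c(o) = ⅔ + (85*o + 119)/3 = ⅔ + (119 + 85*o)/3 = ⅔ + (119/3 + 85*o/3) = 121/3 + 85*o/3)
(19*84)/41663 - 9074/c(134) = (19*84)/41663 - 9074/(121/3 + (85/3)*134) = 1596*(1/41663) - 9074/(121/3 + 11390/3) = 1596/41663 - 9074/3837 = -371926210/159860931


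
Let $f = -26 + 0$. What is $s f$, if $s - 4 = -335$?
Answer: $8606$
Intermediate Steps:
$s = -331$ ($s = 4 - 335 = -331$)
$f = -26$
$s f = \left(-331\right) \left(-26\right) = 8606$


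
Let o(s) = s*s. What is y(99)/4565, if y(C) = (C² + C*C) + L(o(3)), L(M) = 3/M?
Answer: 58807/13695 ≈ 4.2941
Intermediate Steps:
o(s) = s²
y(C) = ⅓ + 2*C² (y(C) = (C² + C*C) + 3/(3²) = (C² + C²) + 3/9 = 2*C² + 3*(⅑) = 2*C² + ⅓ = ⅓ + 2*C²)
y(99)/4565 = (⅓ + 2*99²)/4565 = (⅓ + 2*9801)*(1/4565) = (⅓ + 19602)*(1/4565) = (58807/3)*(1/4565) = 58807/13695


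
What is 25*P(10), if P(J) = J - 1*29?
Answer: -475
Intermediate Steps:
P(J) = -29 + J (P(J) = J - 29 = -29 + J)
25*P(10) = 25*(-29 + 10) = 25*(-19) = -475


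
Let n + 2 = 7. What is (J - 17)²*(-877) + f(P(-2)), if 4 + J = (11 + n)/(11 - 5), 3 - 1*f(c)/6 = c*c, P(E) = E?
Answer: -2652979/9 ≈ -2.9478e+5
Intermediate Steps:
n = 5 (n = -2 + 7 = 5)
f(c) = 18 - 6*c² (f(c) = 18 - 6*c*c = 18 - 6*c²)
J = -4/3 (J = -4 + (11 + 5)/(11 - 5) = -4 + 16/6 = -4 + 16*(⅙) = -4 + 8/3 = -4/3 ≈ -1.3333)
(J - 17)²*(-877) + f(P(-2)) = (-4/3 - 17)²*(-877) + (18 - 6*(-2)²) = (-55/3)²*(-877) + (18 - 6*4) = (3025/9)*(-877) + (18 - 24) = -2652925/9 - 6 = -2652979/9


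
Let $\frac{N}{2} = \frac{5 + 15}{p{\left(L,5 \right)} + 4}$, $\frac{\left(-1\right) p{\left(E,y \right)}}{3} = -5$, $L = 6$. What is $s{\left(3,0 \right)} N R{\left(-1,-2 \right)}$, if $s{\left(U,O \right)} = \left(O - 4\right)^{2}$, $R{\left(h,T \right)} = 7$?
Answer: $\frac{4480}{19} \approx 235.79$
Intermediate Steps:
$p{\left(E,y \right)} = 15$ ($p{\left(E,y \right)} = \left(-3\right) \left(-5\right) = 15$)
$N = \frac{40}{19}$ ($N = 2 \frac{5 + 15}{15 + 4} = 2 \cdot \frac{20}{19} = \frac{40}{19} \approx 2.1053$)
$s{\left(U,O \right)} = \left(-4 + O\right)^{2}$
$s{\left(3,0 \right)} N R{\left(-1,-2 \right)} = \left(-4 + 0\right)^{2} \cdot \frac{40}{19} \cdot 7 = \left(-4\right)^{2} \cdot \frac{40}{19} \cdot 7 = 16 \cdot \frac{40}{19} \cdot 7 = \frac{640}{19} \cdot 7 = \frac{4480}{19}$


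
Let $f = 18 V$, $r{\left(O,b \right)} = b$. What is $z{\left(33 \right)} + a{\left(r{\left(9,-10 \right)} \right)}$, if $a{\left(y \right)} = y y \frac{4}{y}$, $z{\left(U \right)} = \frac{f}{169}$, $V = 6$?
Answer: $- \frac{6652}{169} \approx -39.361$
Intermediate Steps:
$f = 108$ ($f = 18 \cdot 6 = 108$)
$z{\left(U \right)} = \frac{108}{169}$
$a{\left(y \right)} = 4 y$ ($a{\left(y \right)} = y^{2} \frac{4}{y} = 4 y$)
$z{\left(33 \right)} + a{\left(r{\left(9,-10 \right)} \right)} = \frac{108}{169} + 4 \left(-10\right) = \frac{108}{169} - 40 = - \frac{6652}{169}$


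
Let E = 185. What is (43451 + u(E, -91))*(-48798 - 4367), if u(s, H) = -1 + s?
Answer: -2319854775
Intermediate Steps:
(43451 + u(E, -91))*(-48798 - 4367) = (43451 + (-1 + 185))*(-48798 - 4367) = (43451 + 184)*(-53165) = 43635*(-53165) = -2319854775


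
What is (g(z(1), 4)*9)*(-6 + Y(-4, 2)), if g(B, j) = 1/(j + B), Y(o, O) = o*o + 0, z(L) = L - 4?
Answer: 90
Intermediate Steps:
z(L) = -4 + L
Y(o, O) = o**2 (Y(o, O) = o**2 + 0 = o**2)
g(B, j) = 1/(B + j)
(g(z(1), 4)*9)*(-6 + Y(-4, 2)) = (9/((-4 + 1) + 4))*(-6 + (-4)**2) = (9/(-3 + 4))*(-6 + 16) = (9/1)*10 = (1*9)*10 = 9*10 = 90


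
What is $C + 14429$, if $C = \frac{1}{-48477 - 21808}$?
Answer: $\frac{1014142264}{70285} \approx 14429.0$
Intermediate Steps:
$C = - \frac{1}{70285}$ ($C = \frac{1}{-70285} = - \frac{1}{70285} \approx -1.4228 \cdot 10^{-5}$)
$C + 14429 = - \frac{1}{70285} + 14429 = \frac{1014142264}{70285}$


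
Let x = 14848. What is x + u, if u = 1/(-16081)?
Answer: 238770687/16081 ≈ 14848.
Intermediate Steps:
u = -1/16081 ≈ -6.2185e-5
x + u = 14848 - 1/16081 = 238770687/16081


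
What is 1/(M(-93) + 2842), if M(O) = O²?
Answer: 1/11491 ≈ 8.7025e-5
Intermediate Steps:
1/(M(-93) + 2842) = 1/((-93)² + 2842) = 1/(8649 + 2842) = 1/11491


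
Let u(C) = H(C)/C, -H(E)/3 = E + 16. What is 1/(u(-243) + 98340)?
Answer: 81/7965313 ≈ 1.0169e-5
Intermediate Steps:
H(E) = -48 - 3*E (H(E) = -3*(E + 16) = -3*(16 + E) = -48 - 3*E)
u(C) = (-48 - 3*C)/C
1/(u(-243) + 98340) = 1/((-3 - 48/(-243)) + 98340) = 1/((-3 - 48*(-1/243)) + 98340) = 1/((-3 + 16/81) + 98340) = 1/(-227/81 + 98340) = 1/(7965313/81) = 81/7965313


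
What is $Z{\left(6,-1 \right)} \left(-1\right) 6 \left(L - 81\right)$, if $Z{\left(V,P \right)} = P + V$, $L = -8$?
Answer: $2670$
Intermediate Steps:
$Z{\left(6,-1 \right)} \left(-1\right) 6 \left(L - 81\right) = \left(-1 + 6\right) \left(-1\right) 6 \left(-8 - 81\right) = 5 \left(-1\right) 6 \left(-89\right) = \left(-5\right) 6 \left(-89\right) = \left(-30\right) \left(-89\right) = 2670$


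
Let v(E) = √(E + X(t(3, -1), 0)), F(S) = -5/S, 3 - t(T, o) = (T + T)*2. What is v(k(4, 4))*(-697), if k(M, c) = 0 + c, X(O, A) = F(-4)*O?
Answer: -697*I*√29/2 ≈ -1876.7*I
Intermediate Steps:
t(T, o) = 3 - 4*T (t(T, o) = 3 - (T + T)*2 = 3 - 2*T*2 = 3 - 4*T)
X(O, A) = 5*O/4 (X(O, A) = (-5/(-4))*O = (-5*(-¼))*O = 5*O/4)
k(M, c) = c
v(E) = √(-45/4 + E) (v(E) = √(E + 5*(3 - 4*3)/4) = √(E + 5*(3 - 12)/4) = √(E + (5/4)*(-9)) = √(E - 45/4) = √(-45/4 + E))
v(k(4, 4))*(-697) = (√(-45 + 4*4)/2)*(-697) = (√(-45 + 16)/2)*(-697) = (√(-29)/2)*(-697) = ((I*√29)/2)*(-697) = (I*√29/2)*(-697) = -697*I*√29/2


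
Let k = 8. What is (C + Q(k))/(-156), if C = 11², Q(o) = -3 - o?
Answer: -55/78 ≈ -0.70513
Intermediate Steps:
C = 121
(C + Q(k))/(-156) = (121 + (-3 - 1*8))/(-156) = -(121 + (-3 - 8))/156 = -(121 - 11)/156 = -1/156*110 = -55/78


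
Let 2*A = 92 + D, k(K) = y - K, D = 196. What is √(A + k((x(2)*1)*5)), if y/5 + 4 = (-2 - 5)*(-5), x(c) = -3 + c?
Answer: 4*√19 ≈ 17.436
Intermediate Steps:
y = 155 (y = -20 + 5*((-2 - 5)*(-5)) = -20 + 5*(-7*(-5)) = -20 + 5*35 = -20 + 175 = 155)
k(K) = 155 - K
A = 144 (A = (92 + 196)/2 = (½)*288 = 144)
√(A + k((x(2)*1)*5)) = √(144 + (155 - (-3 + 2)*1*5)) = √(144 + (155 - (-1*1)*5)) = √(144 + (155 - (-1)*5)) = √(144 + (155 - 1*(-5))) = √(144 + (155 + 5)) = √(144 + 160) = √304 = 4*√19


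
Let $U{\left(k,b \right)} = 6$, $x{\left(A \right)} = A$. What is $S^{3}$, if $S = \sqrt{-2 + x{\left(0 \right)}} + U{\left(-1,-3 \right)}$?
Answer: $\left(6 + i \sqrt{2}\right)^{3} \approx 180.0 + 149.91 i$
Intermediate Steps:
$S = 6 + i \sqrt{2}$ ($S = \sqrt{-2 + 0} + 6 = \sqrt{-2} + 6 = i \sqrt{2} + 6 = 6 + i \sqrt{2} \approx 6.0 + 1.4142 i$)
$S^{3} = \left(6 + i \sqrt{2}\right)^{3}$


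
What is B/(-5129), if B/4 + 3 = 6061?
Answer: -24232/5129 ≈ -4.7245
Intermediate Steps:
B = 24232 (B = -12 + 4*6061 = -12 + 24244 = 24232)
B/(-5129) = 24232/(-5129) = 24232*(-1/5129) = -24232/5129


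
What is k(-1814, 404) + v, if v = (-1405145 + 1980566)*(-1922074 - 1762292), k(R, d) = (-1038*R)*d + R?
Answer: -2119300865372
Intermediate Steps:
k(R, d) = R - 1038*R*d (k(R, d) = -1038*R*d + R = R - 1038*R*d)
v = -2120061568086 (v = 575421*(-3684366) = -2120061568086)
k(-1814, 404) + v = -1814*(1 - 1038*404) - 2120061568086 = -1814*(1 - 419352) - 2120061568086 = -1814*(-419351) - 2120061568086 = 760702714 - 2120061568086 = -2119300865372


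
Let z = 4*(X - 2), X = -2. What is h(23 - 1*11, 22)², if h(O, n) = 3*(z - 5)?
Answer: 3969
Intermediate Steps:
z = -16 (z = 4*(-2 - 2) = 4*(-4) = -16)
h(O, n) = -63 (h(O, n) = 3*(-16 - 5) = 3*(-21) = -63)
h(23 - 1*11, 22)² = (-63)² = 3969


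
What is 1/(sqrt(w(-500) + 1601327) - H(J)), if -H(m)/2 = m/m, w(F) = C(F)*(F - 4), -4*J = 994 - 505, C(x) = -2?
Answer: -2/1602331 + sqrt(1602335)/1602331 ≈ 0.00078875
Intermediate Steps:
J = -489/4 (J = -(994 - 505)/4 = -1/4*489 = -489/4 ≈ -122.25)
w(F) = 8 - 2*F (w(F) = -2*(F - 4) = -2*(-4 + F) = 8 - 2*F)
H(m) = -2 (H(m) = -2*m/m = -2*1 = -2)
1/(sqrt(w(-500) + 1601327) - H(J)) = 1/(sqrt((8 - 2*(-500)) + 1601327) - 1*(-2)) = 1/(sqrt((8 + 1000) + 1601327) + 2) = 1/(sqrt(1008 + 1601327) + 2) = 1/(sqrt(1602335) + 2) = 1/(2 + sqrt(1602335))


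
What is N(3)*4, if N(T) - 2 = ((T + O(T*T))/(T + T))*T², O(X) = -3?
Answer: 8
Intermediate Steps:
N(T) = 2 + T*(-3 + T)/2 (N(T) = 2 + ((T - 3)/(T + T))*T² = 2 + ((-3 + T)/((2*T)))*T² = 2 + ((-3 + T)*(1/(2*T)))*T² = 2 + ((-3 + T)/(2*T))*T² = 2 + T*(-3 + T)/2)
N(3)*4 = (2 + (½)*3² - 3/2*3)*4 = (2 + (½)*9 - 9/2)*4 = (2 + 9/2 - 9/2)*4 = 2*4 = 8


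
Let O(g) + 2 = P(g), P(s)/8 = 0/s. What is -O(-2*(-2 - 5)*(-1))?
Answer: 2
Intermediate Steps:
P(s) = 0 (P(s) = 8*(0/s) = 8*0 = 0)
O(g) = -2 (O(g) = -2 + 0 = -2)
-O(-2*(-2 - 5)*(-1)) = -1*(-2) = 2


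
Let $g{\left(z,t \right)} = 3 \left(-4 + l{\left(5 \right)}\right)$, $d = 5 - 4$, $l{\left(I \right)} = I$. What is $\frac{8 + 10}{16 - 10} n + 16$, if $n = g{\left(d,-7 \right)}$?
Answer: $25$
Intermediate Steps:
$d = 1$ ($d = 5 - 4 = 1$)
$g{\left(z,t \right)} = 3$ ($g{\left(z,t \right)} = 3 \left(-4 + 5\right) = 3 \cdot 1 = 3$)
$n = 3$
$\frac{8 + 10}{16 - 10} n + 16 = \frac{8 + 10}{16 - 10} \cdot 3 + 16 = \frac{18}{6} \cdot 3 + 16 = 18 \cdot \frac{1}{6} \cdot 3 + 16 = 3 \cdot 3 + 16 = 9 + 16 = 25$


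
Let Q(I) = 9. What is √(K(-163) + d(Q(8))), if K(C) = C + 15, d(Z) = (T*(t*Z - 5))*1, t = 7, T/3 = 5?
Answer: 19*√2 ≈ 26.870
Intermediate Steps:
T = 15 (T = 3*5 = 15)
d(Z) = -75 + 105*Z (d(Z) = (15*(7*Z - 5))*1 = (15*(-5 + 7*Z))*1 = (-75 + 105*Z)*1 = -75 + 105*Z)
K(C) = 15 + C
√(K(-163) + d(Q(8))) = √((15 - 163) + (-75 + 105*9)) = √(-148 + (-75 + 945)) = √(-148 + 870) = √722 = 19*√2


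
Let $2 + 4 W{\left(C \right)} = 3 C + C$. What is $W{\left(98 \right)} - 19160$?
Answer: $- \frac{38125}{2} \approx -19063.0$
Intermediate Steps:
$W{\left(C \right)} = - \frac{1}{2} + C$ ($W{\left(C \right)} = - \frac{1}{2} + \frac{3 C + C}{4} = - \frac{1}{2} + \frac{4 C}{4} = - \frac{1}{2} + C$)
$W{\left(98 \right)} - 19160 = \left(- \frac{1}{2} + 98\right) - 19160 = \frac{195}{2} - 19160 = - \frac{38125}{2}$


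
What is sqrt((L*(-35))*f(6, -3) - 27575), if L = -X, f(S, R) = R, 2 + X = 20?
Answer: I*sqrt(29465) ≈ 171.65*I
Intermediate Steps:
X = 18 (X = -2 + 20 = 18)
L = -18 (L = -1*18 = -18)
sqrt((L*(-35))*f(6, -3) - 27575) = sqrt(-18*(-35)*(-3) - 27575) = sqrt(630*(-3) - 27575) = sqrt(-1890 - 27575) = sqrt(-29465) = I*sqrt(29465)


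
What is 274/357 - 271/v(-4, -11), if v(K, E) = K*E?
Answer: -84691/15708 ≈ -5.3916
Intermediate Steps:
v(K, E) = E*K
274/357 - 271/v(-4, -11) = 274/357 - 271/((-11*(-4))) = 274*(1/357) - 271/44 = 274/357 - 271*1/44 = 274/357 - 271/44 = -84691/15708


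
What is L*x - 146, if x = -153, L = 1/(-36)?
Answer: -567/4 ≈ -141.75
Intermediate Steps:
L = -1/36 ≈ -0.027778
L*x - 146 = -1/36*(-153) - 146 = 17/4 - 146 = -567/4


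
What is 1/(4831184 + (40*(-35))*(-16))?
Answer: 1/4853584 ≈ 2.0603e-7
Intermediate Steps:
1/(4831184 + (40*(-35))*(-16)) = 1/(4831184 - 1400*(-16)) = 1/(4831184 + 22400) = 1/4853584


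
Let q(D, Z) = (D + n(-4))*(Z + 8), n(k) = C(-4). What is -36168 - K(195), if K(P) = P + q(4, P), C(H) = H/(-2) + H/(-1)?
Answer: -38393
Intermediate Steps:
C(H) = -3*H/2 (C(H) = H*(-½) + H*(-1) = -H/2 - H = -3*H/2)
n(k) = 6 (n(k) = -3/2*(-4) = 6)
q(D, Z) = (6 + D)*(8 + Z) (q(D, Z) = (D + 6)*(Z + 8) = (6 + D)*(8 + Z))
K(P) = 80 + 11*P (K(P) = P + (48 + 6*P + 8*4 + 4*P) = P + (48 + 6*P + 32 + 4*P) = P + (80 + 10*P) = 80 + 11*P)
-36168 - K(195) = -36168 - (80 + 11*195) = -36168 - (80 + 2145) = -36168 - 1*2225 = -36168 - 2225 = -38393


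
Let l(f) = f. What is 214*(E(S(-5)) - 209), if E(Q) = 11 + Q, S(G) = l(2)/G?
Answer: -212288/5 ≈ -42458.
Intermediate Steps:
S(G) = 2/G
214*(E(S(-5)) - 209) = 214*((11 + 2/(-5)) - 209) = 214*((11 + 2*(-1/5)) - 209) = 214*((11 - 2/5) - 209) = 214*(53/5 - 209) = 214*(-992/5) = -212288/5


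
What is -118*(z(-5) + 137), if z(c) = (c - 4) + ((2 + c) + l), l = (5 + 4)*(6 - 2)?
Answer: -18998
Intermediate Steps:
l = 36 (l = 9*4 = 36)
z(c) = 34 + 2*c (z(c) = (c - 4) + ((2 + c) + 36) = (-4 + c) + (38 + c) = 34 + 2*c)
-118*(z(-5) + 137) = -118*((34 + 2*(-5)) + 137) = -118*((34 - 10) + 137) = -118*(24 + 137) = -118*161 = -18998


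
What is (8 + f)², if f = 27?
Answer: 1225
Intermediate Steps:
(8 + f)² = (8 + 27)² = 35² = 1225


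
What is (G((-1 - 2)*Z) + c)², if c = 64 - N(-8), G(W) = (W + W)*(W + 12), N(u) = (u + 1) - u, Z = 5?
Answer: 23409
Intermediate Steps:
N(u) = 1 (N(u) = (1 + u) - u = 1)
G(W) = 2*W*(12 + W) (G(W) = (2*W)*(12 + W) = 2*W*(12 + W))
c = 63 (c = 64 - 1*1 = 64 - 1 = 63)
(G((-1 - 2)*Z) + c)² = (2*((-1 - 2)*5)*(12 + (-1 - 2)*5) + 63)² = (2*(-3*5)*(12 - 3*5) + 63)² = (2*(-15)*(12 - 15) + 63)² = (2*(-15)*(-3) + 63)² = (90 + 63)² = 153² = 23409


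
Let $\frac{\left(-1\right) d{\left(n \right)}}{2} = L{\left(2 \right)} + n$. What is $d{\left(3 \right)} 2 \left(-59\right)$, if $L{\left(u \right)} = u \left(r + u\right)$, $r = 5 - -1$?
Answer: $4484$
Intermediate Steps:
$r = 6$ ($r = 5 + 1 = 6$)
$L{\left(u \right)} = u \left(6 + u\right)$
$d{\left(n \right)} = -32 - 2 n$ ($d{\left(n \right)} = - 2 \left(2 \left(6 + 2\right) + n\right) = - 2 \left(2 \cdot 8 + n\right) = - 2 \left(16 + n\right) = -32 - 2 n$)
$d{\left(3 \right)} 2 \left(-59\right) = \left(-32 - 6\right) 2 \left(-59\right) = \left(-32 - 6\right) \left(-118\right) = \left(-38\right) \left(-118\right) = 4484$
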